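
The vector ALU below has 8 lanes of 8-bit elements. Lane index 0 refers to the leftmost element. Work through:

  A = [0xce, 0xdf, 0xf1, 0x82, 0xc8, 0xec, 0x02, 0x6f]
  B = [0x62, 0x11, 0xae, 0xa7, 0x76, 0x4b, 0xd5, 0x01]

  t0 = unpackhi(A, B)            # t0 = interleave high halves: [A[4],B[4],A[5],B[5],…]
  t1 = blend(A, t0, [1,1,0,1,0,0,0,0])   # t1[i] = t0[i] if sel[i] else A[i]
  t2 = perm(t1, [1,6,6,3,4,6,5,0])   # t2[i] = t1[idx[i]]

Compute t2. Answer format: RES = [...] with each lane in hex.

RES = [0x76, 0x02, 0x02, 0x4b, 0xc8, 0x02, 0xec, 0xc8]

t0 = [0xc8, 0x76, 0xec, 0x4b, 0x02, 0xd5, 0x6f, 0x01]
t1 = [0xc8, 0x76, 0xf1, 0x4b, 0xc8, 0xec, 0x02, 0x6f]
t2 = [0x76, 0x02, 0x02, 0x4b, 0xc8, 0x02, 0xec, 0xc8]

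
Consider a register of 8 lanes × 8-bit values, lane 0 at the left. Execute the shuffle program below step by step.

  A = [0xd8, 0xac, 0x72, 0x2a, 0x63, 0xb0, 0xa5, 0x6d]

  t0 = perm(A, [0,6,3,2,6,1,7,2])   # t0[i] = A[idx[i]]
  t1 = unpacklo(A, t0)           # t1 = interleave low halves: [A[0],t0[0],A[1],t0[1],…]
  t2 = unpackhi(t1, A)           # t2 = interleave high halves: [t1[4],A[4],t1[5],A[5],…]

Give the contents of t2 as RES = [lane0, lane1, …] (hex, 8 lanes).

t0 = [0xd8, 0xa5, 0x2a, 0x72, 0xa5, 0xac, 0x6d, 0x72]
t1 = [0xd8, 0xd8, 0xac, 0xa5, 0x72, 0x2a, 0x2a, 0x72]
t2 = [0x72, 0x63, 0x2a, 0xb0, 0x2a, 0xa5, 0x72, 0x6d]

RES = [0x72, 0x63, 0x2a, 0xb0, 0x2a, 0xa5, 0x72, 0x6d]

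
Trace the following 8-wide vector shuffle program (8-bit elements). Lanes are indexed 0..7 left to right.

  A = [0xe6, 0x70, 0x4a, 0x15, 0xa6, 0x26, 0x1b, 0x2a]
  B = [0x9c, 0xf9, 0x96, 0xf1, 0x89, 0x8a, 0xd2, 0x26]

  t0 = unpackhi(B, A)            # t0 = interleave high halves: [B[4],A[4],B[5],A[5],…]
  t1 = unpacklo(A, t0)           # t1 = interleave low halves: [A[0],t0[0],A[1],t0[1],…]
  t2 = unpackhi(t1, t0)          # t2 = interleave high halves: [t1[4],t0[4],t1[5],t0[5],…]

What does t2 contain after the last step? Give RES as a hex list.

RES = [0x4a, 0xd2, 0x8a, 0x1b, 0x15, 0x26, 0x26, 0x2a]

t0 = [0x89, 0xa6, 0x8a, 0x26, 0xd2, 0x1b, 0x26, 0x2a]
t1 = [0xe6, 0x89, 0x70, 0xa6, 0x4a, 0x8a, 0x15, 0x26]
t2 = [0x4a, 0xd2, 0x8a, 0x1b, 0x15, 0x26, 0x26, 0x2a]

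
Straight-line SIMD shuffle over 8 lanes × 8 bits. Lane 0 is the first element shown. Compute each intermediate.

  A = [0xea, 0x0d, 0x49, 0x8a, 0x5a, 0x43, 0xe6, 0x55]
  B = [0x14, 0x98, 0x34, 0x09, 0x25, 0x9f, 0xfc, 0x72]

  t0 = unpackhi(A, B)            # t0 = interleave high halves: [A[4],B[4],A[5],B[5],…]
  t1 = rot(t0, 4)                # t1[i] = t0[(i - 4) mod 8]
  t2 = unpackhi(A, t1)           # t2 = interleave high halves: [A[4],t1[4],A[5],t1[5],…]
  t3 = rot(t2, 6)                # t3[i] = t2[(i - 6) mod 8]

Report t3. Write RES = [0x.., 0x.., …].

  t0: 5a 25 43 9f e6 fc 55 72
  t1: e6 fc 55 72 5a 25 43 9f
  t2: 5a 5a 43 25 e6 43 55 9f
  t3: 43 25 e6 43 55 9f 5a 5a

RES = [ 0x43  0x25  0xe6  0x43  0x55  0x9f  0x5a  0x5a ]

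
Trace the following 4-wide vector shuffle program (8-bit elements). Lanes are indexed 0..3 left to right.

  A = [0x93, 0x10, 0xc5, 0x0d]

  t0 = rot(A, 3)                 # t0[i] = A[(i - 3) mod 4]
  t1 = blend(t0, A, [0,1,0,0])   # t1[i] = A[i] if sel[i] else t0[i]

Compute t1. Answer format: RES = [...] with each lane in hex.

RES = [0x10, 0x10, 0x0d, 0x93]

t0 = [0x10, 0xc5, 0x0d, 0x93]
t1 = [0x10, 0x10, 0x0d, 0x93]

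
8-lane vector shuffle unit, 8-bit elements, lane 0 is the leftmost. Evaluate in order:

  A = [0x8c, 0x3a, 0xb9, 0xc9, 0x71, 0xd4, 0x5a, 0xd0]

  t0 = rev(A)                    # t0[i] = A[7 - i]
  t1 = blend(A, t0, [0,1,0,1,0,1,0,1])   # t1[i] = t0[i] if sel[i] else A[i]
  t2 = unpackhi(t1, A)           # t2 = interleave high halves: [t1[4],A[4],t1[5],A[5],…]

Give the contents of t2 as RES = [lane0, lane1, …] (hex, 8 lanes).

t0 = [0xd0, 0x5a, 0xd4, 0x71, 0xc9, 0xb9, 0x3a, 0x8c]
t1 = [0x8c, 0x5a, 0xb9, 0x71, 0x71, 0xb9, 0x5a, 0x8c]
t2 = [0x71, 0x71, 0xb9, 0xd4, 0x5a, 0x5a, 0x8c, 0xd0]

RES = [ 0x71  0x71  0xb9  0xd4  0x5a  0x5a  0x8c  0xd0 ]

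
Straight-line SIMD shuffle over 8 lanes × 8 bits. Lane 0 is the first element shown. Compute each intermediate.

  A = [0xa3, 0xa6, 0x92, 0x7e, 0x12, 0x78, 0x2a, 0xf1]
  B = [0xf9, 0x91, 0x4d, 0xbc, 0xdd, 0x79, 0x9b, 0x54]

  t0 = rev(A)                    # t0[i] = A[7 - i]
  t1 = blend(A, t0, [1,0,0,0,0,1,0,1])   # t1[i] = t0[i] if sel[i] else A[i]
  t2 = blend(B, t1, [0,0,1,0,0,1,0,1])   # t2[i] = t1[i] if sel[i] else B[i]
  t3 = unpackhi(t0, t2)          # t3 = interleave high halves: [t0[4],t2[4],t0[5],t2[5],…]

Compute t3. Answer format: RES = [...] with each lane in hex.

t0 = [0xf1, 0x2a, 0x78, 0x12, 0x7e, 0x92, 0xa6, 0xa3]
t1 = [0xf1, 0xa6, 0x92, 0x7e, 0x12, 0x92, 0x2a, 0xa3]
t2 = [0xf9, 0x91, 0x92, 0xbc, 0xdd, 0x92, 0x9b, 0xa3]
t3 = [0x7e, 0xdd, 0x92, 0x92, 0xa6, 0x9b, 0xa3, 0xa3]

RES = [0x7e, 0xdd, 0x92, 0x92, 0xa6, 0x9b, 0xa3, 0xa3]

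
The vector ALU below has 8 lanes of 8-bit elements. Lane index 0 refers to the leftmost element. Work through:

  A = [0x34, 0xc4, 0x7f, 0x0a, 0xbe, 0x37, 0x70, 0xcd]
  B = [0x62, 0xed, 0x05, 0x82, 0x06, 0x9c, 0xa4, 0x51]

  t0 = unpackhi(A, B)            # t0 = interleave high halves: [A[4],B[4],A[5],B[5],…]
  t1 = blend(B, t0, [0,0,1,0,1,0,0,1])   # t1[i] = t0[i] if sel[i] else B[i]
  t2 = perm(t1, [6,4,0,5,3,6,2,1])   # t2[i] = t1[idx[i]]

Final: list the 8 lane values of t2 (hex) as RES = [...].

RES = [0xa4, 0x70, 0x62, 0x9c, 0x82, 0xa4, 0x37, 0xed]

→ t0 |be|06|37|9c|70|a4|cd|51|
→ t1 |62|ed|37|82|70|9c|a4|51|
→ t2 |a4|70|62|9c|82|a4|37|ed|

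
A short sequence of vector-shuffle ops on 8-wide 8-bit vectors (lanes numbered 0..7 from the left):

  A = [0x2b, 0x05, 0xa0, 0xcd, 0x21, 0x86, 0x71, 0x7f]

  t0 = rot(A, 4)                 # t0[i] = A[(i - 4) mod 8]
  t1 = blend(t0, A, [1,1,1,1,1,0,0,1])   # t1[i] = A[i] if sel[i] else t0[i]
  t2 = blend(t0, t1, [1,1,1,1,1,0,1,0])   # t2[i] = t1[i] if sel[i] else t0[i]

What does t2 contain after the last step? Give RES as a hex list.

RES = [0x2b, 0x05, 0xa0, 0xcd, 0x21, 0x05, 0xa0, 0xcd]

→ t0 |21|86|71|7f|2b|05|a0|cd|
→ t1 |2b|05|a0|cd|21|05|a0|7f|
→ t2 |2b|05|a0|cd|21|05|a0|cd|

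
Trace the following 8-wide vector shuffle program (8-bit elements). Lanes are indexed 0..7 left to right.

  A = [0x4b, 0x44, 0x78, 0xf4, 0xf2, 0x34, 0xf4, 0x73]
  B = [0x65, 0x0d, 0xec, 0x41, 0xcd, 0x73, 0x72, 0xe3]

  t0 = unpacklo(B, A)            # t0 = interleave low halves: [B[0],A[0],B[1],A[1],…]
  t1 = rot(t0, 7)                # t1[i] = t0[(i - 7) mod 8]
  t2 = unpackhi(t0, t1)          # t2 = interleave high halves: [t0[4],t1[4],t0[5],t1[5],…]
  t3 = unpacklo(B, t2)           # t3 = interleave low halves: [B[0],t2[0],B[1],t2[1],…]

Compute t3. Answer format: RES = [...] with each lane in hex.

RES = [0x65, 0xec, 0x0d, 0x78, 0xec, 0x78, 0x41, 0x41]

  t0: 65 4b 0d 44 ec 78 41 f4
  t1: 4b 0d 44 ec 78 41 f4 65
  t2: ec 78 78 41 41 f4 f4 65
  t3: 65 ec 0d 78 ec 78 41 41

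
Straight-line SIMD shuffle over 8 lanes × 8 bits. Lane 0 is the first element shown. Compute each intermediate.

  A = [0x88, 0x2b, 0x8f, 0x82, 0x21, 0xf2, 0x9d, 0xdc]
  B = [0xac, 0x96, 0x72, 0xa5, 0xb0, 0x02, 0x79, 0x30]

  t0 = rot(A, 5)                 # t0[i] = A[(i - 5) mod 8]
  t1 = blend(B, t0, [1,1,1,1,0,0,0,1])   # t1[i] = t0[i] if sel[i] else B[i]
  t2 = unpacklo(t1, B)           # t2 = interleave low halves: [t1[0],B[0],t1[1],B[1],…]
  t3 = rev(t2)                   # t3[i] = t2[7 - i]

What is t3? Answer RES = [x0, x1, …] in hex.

RES = [ 0xa5  0x9d  0x72  0xf2  0x96  0x21  0xac  0x82 ]

→ t0 |82|21|f2|9d|dc|88|2b|8f|
→ t1 |82|21|f2|9d|b0|02|79|8f|
→ t2 |82|ac|21|96|f2|72|9d|a5|
→ t3 |a5|9d|72|f2|96|21|ac|82|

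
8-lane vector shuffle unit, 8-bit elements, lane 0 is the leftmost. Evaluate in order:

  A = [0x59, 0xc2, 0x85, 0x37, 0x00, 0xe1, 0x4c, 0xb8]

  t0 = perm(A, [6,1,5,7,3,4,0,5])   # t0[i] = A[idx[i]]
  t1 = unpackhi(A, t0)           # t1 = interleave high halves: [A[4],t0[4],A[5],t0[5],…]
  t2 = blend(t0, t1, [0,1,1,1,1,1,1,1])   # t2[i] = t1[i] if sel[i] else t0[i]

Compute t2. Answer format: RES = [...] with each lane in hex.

  t0: 4c c2 e1 b8 37 00 59 e1
  t1: 00 37 e1 00 4c 59 b8 e1
  t2: 4c 37 e1 00 4c 59 b8 e1

RES = [ 0x4c  0x37  0xe1  0x00  0x4c  0x59  0xb8  0xe1 ]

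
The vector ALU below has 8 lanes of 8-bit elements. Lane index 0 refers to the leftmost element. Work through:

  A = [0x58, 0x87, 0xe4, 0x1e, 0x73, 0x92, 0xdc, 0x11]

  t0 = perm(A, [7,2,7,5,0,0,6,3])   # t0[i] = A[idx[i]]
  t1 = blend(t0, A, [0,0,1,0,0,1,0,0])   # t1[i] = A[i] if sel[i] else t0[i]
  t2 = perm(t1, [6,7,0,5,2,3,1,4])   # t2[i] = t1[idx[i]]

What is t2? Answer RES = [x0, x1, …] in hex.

→ t0 |11|e4|11|92|58|58|dc|1e|
→ t1 |11|e4|e4|92|58|92|dc|1e|
→ t2 |dc|1e|11|92|e4|92|e4|58|

RES = [0xdc, 0x1e, 0x11, 0x92, 0xe4, 0x92, 0xe4, 0x58]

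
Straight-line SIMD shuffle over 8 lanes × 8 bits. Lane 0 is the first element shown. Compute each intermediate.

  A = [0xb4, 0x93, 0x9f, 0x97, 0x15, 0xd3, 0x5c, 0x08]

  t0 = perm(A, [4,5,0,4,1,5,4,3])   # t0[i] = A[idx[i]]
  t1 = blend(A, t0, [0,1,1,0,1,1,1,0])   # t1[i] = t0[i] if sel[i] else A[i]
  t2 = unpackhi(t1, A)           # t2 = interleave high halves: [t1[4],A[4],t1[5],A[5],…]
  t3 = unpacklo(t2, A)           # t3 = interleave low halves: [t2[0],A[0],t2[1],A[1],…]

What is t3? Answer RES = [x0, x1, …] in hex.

RES = [0x93, 0xb4, 0x15, 0x93, 0xd3, 0x9f, 0xd3, 0x97]

→ t0 |15|d3|b4|15|93|d3|15|97|
→ t1 |b4|d3|b4|97|93|d3|15|08|
→ t2 |93|15|d3|d3|15|5c|08|08|
→ t3 |93|b4|15|93|d3|9f|d3|97|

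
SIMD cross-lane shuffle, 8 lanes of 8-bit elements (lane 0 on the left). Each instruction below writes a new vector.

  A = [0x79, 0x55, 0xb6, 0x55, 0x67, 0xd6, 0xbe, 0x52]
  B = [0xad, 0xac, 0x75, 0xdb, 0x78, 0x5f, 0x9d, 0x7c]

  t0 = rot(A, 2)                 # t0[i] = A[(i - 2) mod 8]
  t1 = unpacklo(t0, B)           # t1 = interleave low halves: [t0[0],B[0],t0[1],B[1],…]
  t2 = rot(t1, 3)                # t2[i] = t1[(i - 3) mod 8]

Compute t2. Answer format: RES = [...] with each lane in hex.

RES = [0x75, 0x55, 0xdb, 0xbe, 0xad, 0x52, 0xac, 0x79]

  t0: be 52 79 55 b6 55 67 d6
  t1: be ad 52 ac 79 75 55 db
  t2: 75 55 db be ad 52 ac 79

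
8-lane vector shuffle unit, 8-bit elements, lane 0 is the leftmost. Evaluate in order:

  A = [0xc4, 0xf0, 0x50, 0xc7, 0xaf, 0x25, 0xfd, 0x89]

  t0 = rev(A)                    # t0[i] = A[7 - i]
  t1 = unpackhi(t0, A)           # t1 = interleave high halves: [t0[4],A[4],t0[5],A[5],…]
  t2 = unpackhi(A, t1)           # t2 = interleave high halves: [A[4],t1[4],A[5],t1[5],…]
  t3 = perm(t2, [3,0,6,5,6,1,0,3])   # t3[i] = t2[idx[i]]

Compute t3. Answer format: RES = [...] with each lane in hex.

t0 = [0x89, 0xfd, 0x25, 0xaf, 0xc7, 0x50, 0xf0, 0xc4]
t1 = [0xc7, 0xaf, 0x50, 0x25, 0xf0, 0xfd, 0xc4, 0x89]
t2 = [0xaf, 0xf0, 0x25, 0xfd, 0xfd, 0xc4, 0x89, 0x89]
t3 = [0xfd, 0xaf, 0x89, 0xc4, 0x89, 0xf0, 0xaf, 0xfd]

RES = [ 0xfd  0xaf  0x89  0xc4  0x89  0xf0  0xaf  0xfd ]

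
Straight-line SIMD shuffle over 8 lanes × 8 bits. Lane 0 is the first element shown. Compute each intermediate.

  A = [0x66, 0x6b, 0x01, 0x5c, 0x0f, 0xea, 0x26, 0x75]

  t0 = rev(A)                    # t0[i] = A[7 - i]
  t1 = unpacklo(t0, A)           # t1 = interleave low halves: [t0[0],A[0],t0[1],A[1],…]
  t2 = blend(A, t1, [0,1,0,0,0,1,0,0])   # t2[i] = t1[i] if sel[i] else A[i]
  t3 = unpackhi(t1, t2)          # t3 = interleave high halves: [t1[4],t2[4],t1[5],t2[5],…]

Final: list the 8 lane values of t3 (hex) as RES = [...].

RES = [0xea, 0x0f, 0x01, 0x01, 0x0f, 0x26, 0x5c, 0x75]

t0 = [0x75, 0x26, 0xea, 0x0f, 0x5c, 0x01, 0x6b, 0x66]
t1 = [0x75, 0x66, 0x26, 0x6b, 0xea, 0x01, 0x0f, 0x5c]
t2 = [0x66, 0x66, 0x01, 0x5c, 0x0f, 0x01, 0x26, 0x75]
t3 = [0xea, 0x0f, 0x01, 0x01, 0x0f, 0x26, 0x5c, 0x75]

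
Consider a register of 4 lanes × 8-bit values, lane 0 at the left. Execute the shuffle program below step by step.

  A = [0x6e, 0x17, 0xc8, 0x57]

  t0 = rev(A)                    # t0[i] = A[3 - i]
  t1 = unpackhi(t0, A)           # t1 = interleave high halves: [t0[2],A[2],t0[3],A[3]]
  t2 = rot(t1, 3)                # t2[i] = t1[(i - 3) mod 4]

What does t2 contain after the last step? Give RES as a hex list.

RES = [0xc8, 0x6e, 0x57, 0x17]

  t0: 57 c8 17 6e
  t1: 17 c8 6e 57
  t2: c8 6e 57 17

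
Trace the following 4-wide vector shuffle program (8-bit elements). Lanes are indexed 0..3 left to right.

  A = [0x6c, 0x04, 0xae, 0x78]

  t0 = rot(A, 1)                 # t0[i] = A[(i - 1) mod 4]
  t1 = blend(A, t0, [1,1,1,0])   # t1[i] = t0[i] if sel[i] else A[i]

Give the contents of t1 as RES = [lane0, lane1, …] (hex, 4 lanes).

t0 = [0x78, 0x6c, 0x04, 0xae]
t1 = [0x78, 0x6c, 0x04, 0x78]

RES = [0x78, 0x6c, 0x04, 0x78]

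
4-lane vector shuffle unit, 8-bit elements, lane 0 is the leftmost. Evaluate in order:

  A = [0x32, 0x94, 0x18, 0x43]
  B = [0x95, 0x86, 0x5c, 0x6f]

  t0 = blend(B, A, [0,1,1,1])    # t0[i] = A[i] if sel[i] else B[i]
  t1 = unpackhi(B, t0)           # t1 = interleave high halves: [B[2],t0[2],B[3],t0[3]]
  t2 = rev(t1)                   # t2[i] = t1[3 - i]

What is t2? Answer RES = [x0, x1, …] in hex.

→ t0 |95|94|18|43|
→ t1 |5c|18|6f|43|
→ t2 |43|6f|18|5c|

RES = [ 0x43  0x6f  0x18  0x5c ]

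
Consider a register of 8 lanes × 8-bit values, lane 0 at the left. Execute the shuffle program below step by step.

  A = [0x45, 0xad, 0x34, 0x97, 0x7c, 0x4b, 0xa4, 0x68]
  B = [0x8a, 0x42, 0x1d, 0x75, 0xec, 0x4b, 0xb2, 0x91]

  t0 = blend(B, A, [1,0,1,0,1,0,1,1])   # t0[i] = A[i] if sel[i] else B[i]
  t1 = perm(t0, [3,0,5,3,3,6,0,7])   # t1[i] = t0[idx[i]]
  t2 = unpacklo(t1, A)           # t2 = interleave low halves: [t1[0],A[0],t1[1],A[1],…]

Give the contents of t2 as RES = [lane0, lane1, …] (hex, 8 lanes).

RES = [ 0x75  0x45  0x45  0xad  0x4b  0x34  0x75  0x97 ]

→ t0 |45|42|34|75|7c|4b|a4|68|
→ t1 |75|45|4b|75|75|a4|45|68|
→ t2 |75|45|45|ad|4b|34|75|97|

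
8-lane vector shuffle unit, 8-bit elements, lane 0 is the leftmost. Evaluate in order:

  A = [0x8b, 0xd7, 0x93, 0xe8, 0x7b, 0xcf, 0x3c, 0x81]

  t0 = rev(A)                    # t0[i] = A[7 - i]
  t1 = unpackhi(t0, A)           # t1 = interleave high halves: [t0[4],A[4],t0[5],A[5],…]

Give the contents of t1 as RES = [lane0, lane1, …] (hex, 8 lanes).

  t0: 81 3c cf 7b e8 93 d7 8b
  t1: e8 7b 93 cf d7 3c 8b 81

RES = [0xe8, 0x7b, 0x93, 0xcf, 0xd7, 0x3c, 0x8b, 0x81]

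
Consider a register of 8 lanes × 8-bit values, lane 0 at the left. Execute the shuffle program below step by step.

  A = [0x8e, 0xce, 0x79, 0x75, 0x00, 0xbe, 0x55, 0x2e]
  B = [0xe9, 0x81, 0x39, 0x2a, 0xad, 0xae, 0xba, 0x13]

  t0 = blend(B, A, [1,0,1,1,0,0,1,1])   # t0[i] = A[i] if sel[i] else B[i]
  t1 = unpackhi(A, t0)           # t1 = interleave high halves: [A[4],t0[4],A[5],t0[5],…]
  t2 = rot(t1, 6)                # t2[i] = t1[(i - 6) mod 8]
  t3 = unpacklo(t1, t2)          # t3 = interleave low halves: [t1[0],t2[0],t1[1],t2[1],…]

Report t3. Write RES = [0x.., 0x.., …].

RES = [0x00, 0xbe, 0xad, 0xae, 0xbe, 0x55, 0xae, 0x55]

→ t0 |8e|81|79|75|ad|ae|55|2e|
→ t1 |00|ad|be|ae|55|55|2e|2e|
→ t2 |be|ae|55|55|2e|2e|00|ad|
→ t3 |00|be|ad|ae|be|55|ae|55|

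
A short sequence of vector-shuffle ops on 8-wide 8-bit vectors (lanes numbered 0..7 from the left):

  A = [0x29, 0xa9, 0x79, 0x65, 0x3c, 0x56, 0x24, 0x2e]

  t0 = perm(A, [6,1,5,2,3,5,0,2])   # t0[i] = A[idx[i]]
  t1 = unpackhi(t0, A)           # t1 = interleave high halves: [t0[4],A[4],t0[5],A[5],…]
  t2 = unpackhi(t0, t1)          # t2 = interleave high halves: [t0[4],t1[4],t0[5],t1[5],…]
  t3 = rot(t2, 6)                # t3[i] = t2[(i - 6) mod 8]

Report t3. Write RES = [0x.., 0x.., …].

RES = [ 0x56  0x24  0x29  0x79  0x79  0x2e  0x65  0x29 ]

t0 = [0x24, 0xa9, 0x56, 0x79, 0x65, 0x56, 0x29, 0x79]
t1 = [0x65, 0x3c, 0x56, 0x56, 0x29, 0x24, 0x79, 0x2e]
t2 = [0x65, 0x29, 0x56, 0x24, 0x29, 0x79, 0x79, 0x2e]
t3 = [0x56, 0x24, 0x29, 0x79, 0x79, 0x2e, 0x65, 0x29]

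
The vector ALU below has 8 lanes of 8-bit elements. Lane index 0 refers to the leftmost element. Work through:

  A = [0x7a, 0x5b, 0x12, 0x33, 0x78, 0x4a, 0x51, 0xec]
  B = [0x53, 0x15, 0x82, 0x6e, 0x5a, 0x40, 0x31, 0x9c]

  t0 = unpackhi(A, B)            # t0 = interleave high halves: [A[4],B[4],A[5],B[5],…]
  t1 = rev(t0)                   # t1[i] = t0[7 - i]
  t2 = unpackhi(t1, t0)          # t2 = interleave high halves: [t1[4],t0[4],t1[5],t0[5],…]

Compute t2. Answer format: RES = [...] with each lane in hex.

RES = [0x40, 0x51, 0x4a, 0x31, 0x5a, 0xec, 0x78, 0x9c]

  t0: 78 5a 4a 40 51 31 ec 9c
  t1: 9c ec 31 51 40 4a 5a 78
  t2: 40 51 4a 31 5a ec 78 9c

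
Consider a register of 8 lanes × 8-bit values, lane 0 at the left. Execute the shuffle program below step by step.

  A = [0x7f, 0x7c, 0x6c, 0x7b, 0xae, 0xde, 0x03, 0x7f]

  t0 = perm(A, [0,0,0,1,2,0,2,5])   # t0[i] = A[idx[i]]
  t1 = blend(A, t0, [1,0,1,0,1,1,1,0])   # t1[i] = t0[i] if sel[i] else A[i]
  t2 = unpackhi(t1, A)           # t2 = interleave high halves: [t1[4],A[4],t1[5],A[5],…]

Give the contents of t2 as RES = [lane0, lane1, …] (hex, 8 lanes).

RES = [0x6c, 0xae, 0x7f, 0xde, 0x6c, 0x03, 0x7f, 0x7f]

→ t0 |7f|7f|7f|7c|6c|7f|6c|de|
→ t1 |7f|7c|7f|7b|6c|7f|6c|7f|
→ t2 |6c|ae|7f|de|6c|03|7f|7f|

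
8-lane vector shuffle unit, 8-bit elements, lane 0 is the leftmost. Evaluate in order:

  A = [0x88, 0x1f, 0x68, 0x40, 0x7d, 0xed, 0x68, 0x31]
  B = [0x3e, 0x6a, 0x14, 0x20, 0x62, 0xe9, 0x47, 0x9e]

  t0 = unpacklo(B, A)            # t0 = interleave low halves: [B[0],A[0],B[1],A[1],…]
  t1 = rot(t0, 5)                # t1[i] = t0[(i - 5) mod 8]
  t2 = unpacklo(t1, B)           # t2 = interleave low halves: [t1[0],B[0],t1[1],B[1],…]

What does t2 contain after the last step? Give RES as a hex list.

RES = [ 0x1f  0x3e  0x14  0x6a  0x68  0x14  0x20  0x20 ]

t0 = [0x3e, 0x88, 0x6a, 0x1f, 0x14, 0x68, 0x20, 0x40]
t1 = [0x1f, 0x14, 0x68, 0x20, 0x40, 0x3e, 0x88, 0x6a]
t2 = [0x1f, 0x3e, 0x14, 0x6a, 0x68, 0x14, 0x20, 0x20]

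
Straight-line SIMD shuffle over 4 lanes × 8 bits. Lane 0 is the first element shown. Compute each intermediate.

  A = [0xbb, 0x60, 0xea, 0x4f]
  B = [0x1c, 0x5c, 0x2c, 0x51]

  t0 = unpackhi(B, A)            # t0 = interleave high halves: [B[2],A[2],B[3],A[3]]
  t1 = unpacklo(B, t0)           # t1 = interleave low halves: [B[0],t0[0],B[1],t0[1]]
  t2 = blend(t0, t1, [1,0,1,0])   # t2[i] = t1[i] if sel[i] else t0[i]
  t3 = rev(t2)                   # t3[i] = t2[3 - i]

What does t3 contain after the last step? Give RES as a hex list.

  t0: 2c ea 51 4f
  t1: 1c 2c 5c ea
  t2: 1c ea 5c 4f
  t3: 4f 5c ea 1c

RES = [ 0x4f  0x5c  0xea  0x1c ]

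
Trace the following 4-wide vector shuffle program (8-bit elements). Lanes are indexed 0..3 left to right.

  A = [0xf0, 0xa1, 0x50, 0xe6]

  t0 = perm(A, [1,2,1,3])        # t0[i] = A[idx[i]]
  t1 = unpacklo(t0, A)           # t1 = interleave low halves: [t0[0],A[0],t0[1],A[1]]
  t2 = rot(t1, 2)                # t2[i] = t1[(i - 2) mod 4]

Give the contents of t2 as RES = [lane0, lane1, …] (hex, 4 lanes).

t0 = [0xa1, 0x50, 0xa1, 0xe6]
t1 = [0xa1, 0xf0, 0x50, 0xa1]
t2 = [0x50, 0xa1, 0xa1, 0xf0]

RES = [0x50, 0xa1, 0xa1, 0xf0]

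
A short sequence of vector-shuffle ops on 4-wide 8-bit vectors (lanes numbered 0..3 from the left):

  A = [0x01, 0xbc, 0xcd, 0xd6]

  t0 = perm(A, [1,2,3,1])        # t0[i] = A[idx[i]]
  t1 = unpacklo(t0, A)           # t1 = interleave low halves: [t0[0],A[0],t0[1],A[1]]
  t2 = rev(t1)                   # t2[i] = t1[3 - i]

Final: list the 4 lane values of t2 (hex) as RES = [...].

t0 = [0xbc, 0xcd, 0xd6, 0xbc]
t1 = [0xbc, 0x01, 0xcd, 0xbc]
t2 = [0xbc, 0xcd, 0x01, 0xbc]

RES = [ 0xbc  0xcd  0x01  0xbc ]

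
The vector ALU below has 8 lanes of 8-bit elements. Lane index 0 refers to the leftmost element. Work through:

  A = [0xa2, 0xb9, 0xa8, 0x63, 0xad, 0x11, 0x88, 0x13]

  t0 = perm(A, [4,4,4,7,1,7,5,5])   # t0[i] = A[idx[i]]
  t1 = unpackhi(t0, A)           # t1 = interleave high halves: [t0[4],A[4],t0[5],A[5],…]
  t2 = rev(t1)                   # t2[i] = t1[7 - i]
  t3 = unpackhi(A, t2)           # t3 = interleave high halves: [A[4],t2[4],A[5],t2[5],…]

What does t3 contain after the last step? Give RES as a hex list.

t0 = [0xad, 0xad, 0xad, 0x13, 0xb9, 0x13, 0x11, 0x11]
t1 = [0xb9, 0xad, 0x13, 0x11, 0x11, 0x88, 0x11, 0x13]
t2 = [0x13, 0x11, 0x88, 0x11, 0x11, 0x13, 0xad, 0xb9]
t3 = [0xad, 0x11, 0x11, 0x13, 0x88, 0xad, 0x13, 0xb9]

RES = [ 0xad  0x11  0x11  0x13  0x88  0xad  0x13  0xb9 ]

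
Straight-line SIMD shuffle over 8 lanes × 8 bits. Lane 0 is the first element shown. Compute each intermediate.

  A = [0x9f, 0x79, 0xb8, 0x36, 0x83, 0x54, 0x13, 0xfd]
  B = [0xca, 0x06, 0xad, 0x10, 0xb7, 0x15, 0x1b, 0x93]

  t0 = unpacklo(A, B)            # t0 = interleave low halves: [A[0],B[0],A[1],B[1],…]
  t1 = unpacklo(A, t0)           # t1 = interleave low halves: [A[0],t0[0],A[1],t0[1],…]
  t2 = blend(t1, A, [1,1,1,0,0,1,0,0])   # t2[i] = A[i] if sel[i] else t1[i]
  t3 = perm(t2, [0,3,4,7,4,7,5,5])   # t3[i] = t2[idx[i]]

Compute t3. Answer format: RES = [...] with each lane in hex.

RES = [ 0x9f  0xca  0xb8  0x06  0xb8  0x06  0x54  0x54 ]

  t0: 9f ca 79 06 b8 ad 36 10
  t1: 9f 9f 79 ca b8 79 36 06
  t2: 9f 79 b8 ca b8 54 36 06
  t3: 9f ca b8 06 b8 06 54 54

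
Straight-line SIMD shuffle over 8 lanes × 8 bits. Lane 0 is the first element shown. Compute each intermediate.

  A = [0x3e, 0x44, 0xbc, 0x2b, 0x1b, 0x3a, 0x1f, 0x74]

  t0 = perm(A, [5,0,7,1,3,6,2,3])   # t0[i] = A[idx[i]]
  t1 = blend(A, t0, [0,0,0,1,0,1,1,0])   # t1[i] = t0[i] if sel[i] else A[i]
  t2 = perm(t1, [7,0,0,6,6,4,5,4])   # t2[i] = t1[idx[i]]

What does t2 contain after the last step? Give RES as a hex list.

RES = [ 0x74  0x3e  0x3e  0xbc  0xbc  0x1b  0x1f  0x1b ]

→ t0 |3a|3e|74|44|2b|1f|bc|2b|
→ t1 |3e|44|bc|44|1b|1f|bc|74|
→ t2 |74|3e|3e|bc|bc|1b|1f|1b|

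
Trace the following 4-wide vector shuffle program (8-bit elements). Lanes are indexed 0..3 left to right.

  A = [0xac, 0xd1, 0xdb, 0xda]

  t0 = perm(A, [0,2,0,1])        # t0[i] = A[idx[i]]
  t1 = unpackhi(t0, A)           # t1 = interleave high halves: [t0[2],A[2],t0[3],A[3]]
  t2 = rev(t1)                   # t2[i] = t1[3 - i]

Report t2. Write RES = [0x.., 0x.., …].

t0 = [0xac, 0xdb, 0xac, 0xd1]
t1 = [0xac, 0xdb, 0xd1, 0xda]
t2 = [0xda, 0xd1, 0xdb, 0xac]

RES = [ 0xda  0xd1  0xdb  0xac ]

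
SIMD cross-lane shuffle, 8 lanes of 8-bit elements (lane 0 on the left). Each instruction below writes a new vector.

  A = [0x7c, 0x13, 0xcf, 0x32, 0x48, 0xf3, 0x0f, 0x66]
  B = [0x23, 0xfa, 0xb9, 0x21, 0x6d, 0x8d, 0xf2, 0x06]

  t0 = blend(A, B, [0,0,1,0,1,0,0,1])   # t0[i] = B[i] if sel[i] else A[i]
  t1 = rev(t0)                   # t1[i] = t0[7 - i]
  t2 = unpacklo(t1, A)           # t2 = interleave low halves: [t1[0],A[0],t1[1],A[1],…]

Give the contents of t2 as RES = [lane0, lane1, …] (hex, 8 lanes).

t0 = [0x7c, 0x13, 0xb9, 0x32, 0x6d, 0xf3, 0x0f, 0x06]
t1 = [0x06, 0x0f, 0xf3, 0x6d, 0x32, 0xb9, 0x13, 0x7c]
t2 = [0x06, 0x7c, 0x0f, 0x13, 0xf3, 0xcf, 0x6d, 0x32]

RES = [0x06, 0x7c, 0x0f, 0x13, 0xf3, 0xcf, 0x6d, 0x32]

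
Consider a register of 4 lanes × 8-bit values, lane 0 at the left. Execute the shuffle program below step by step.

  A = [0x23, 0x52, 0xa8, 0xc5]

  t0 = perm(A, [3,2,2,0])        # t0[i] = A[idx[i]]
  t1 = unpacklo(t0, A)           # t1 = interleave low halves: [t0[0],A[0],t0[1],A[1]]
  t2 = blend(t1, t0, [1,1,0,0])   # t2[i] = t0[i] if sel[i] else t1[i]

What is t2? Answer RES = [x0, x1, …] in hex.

RES = [0xc5, 0xa8, 0xa8, 0x52]

t0 = [0xc5, 0xa8, 0xa8, 0x23]
t1 = [0xc5, 0x23, 0xa8, 0x52]
t2 = [0xc5, 0xa8, 0xa8, 0x52]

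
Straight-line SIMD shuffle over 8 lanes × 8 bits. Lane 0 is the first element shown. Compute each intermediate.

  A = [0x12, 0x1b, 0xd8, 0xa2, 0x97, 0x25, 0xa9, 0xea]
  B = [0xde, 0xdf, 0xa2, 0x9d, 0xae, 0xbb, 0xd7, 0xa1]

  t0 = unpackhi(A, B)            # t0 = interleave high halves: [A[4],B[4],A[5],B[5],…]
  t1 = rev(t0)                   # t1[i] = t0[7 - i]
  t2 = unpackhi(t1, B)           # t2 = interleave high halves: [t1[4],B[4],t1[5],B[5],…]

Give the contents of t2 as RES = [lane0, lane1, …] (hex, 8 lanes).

RES = [0xbb, 0xae, 0x25, 0xbb, 0xae, 0xd7, 0x97, 0xa1]

  t0: 97 ae 25 bb a9 d7 ea a1
  t1: a1 ea d7 a9 bb 25 ae 97
  t2: bb ae 25 bb ae d7 97 a1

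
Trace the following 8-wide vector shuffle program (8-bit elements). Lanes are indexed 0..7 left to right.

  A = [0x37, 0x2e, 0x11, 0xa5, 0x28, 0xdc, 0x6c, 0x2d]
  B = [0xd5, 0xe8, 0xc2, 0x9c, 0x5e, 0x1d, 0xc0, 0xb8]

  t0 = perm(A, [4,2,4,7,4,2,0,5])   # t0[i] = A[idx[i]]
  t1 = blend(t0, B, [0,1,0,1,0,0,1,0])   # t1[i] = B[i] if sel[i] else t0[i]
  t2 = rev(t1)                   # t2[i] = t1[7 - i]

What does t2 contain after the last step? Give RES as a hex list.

RES = [0xdc, 0xc0, 0x11, 0x28, 0x9c, 0x28, 0xe8, 0x28]

  t0: 28 11 28 2d 28 11 37 dc
  t1: 28 e8 28 9c 28 11 c0 dc
  t2: dc c0 11 28 9c 28 e8 28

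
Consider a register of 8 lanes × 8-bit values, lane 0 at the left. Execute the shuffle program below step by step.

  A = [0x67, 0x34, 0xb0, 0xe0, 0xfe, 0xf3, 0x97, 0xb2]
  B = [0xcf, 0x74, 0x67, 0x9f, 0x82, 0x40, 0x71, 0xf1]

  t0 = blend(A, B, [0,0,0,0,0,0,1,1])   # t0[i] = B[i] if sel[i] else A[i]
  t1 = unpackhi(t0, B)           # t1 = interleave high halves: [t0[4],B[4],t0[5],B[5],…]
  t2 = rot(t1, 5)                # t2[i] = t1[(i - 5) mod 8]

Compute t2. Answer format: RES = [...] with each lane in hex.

  t0: 67 34 b0 e0 fe f3 71 f1
  t1: fe 82 f3 40 71 71 f1 f1
  t2: 40 71 71 f1 f1 fe 82 f3

RES = [ 0x40  0x71  0x71  0xf1  0xf1  0xfe  0x82  0xf3 ]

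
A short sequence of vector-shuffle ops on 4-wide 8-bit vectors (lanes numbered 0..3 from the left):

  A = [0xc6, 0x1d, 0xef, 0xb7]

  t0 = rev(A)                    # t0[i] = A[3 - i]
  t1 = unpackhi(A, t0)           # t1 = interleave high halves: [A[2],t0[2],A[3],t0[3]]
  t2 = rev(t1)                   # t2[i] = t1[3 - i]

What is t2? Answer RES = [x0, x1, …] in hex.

  t0: b7 ef 1d c6
  t1: ef 1d b7 c6
  t2: c6 b7 1d ef

RES = [ 0xc6  0xb7  0x1d  0xef ]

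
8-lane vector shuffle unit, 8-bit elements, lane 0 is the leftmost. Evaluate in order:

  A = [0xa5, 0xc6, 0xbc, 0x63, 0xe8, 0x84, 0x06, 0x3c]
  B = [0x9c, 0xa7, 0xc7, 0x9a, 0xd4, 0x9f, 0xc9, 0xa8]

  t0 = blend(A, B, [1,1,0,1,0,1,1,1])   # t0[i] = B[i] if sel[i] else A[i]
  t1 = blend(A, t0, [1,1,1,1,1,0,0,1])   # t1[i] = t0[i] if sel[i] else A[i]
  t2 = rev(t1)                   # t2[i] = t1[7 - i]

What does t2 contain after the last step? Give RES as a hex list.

→ t0 |9c|a7|bc|9a|e8|9f|c9|a8|
→ t1 |9c|a7|bc|9a|e8|84|06|a8|
→ t2 |a8|06|84|e8|9a|bc|a7|9c|

RES = [ 0xa8  0x06  0x84  0xe8  0x9a  0xbc  0xa7  0x9c ]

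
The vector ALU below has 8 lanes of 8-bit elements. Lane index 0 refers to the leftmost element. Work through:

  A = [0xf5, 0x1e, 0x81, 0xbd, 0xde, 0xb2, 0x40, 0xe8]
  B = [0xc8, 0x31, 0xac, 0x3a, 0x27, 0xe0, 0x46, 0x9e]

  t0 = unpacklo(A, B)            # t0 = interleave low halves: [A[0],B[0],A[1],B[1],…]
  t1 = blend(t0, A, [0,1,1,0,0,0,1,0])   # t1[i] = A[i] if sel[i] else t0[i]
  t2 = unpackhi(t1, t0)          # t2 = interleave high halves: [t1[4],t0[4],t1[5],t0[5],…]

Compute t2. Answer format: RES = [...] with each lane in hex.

→ t0 |f5|c8|1e|31|81|ac|bd|3a|
→ t1 |f5|1e|81|31|81|ac|40|3a|
→ t2 |81|81|ac|ac|40|bd|3a|3a|

RES = [0x81, 0x81, 0xac, 0xac, 0x40, 0xbd, 0x3a, 0x3a]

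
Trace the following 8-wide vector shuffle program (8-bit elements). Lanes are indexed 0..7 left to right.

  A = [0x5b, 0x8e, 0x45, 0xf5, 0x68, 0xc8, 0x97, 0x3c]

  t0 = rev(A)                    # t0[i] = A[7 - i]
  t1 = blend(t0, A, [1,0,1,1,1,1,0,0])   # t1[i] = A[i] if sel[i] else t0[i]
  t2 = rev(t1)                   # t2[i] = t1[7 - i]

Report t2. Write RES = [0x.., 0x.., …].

t0 = [0x3c, 0x97, 0xc8, 0x68, 0xf5, 0x45, 0x8e, 0x5b]
t1 = [0x5b, 0x97, 0x45, 0xf5, 0x68, 0xc8, 0x8e, 0x5b]
t2 = [0x5b, 0x8e, 0xc8, 0x68, 0xf5, 0x45, 0x97, 0x5b]

RES = [ 0x5b  0x8e  0xc8  0x68  0xf5  0x45  0x97  0x5b ]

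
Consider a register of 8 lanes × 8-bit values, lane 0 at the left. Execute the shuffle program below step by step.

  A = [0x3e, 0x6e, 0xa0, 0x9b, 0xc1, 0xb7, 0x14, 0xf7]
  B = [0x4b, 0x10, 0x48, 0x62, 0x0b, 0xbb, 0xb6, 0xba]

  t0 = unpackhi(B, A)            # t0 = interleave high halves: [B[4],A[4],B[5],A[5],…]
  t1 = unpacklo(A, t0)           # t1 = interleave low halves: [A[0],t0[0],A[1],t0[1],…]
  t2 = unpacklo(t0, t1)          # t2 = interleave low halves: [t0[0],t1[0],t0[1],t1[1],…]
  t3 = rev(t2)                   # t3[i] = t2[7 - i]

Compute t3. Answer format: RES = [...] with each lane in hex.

  t0: 0b c1 bb b7 b6 14 ba f7
  t1: 3e 0b 6e c1 a0 bb 9b b7
  t2: 0b 3e c1 0b bb 6e b7 c1
  t3: c1 b7 6e bb 0b c1 3e 0b

RES = [ 0xc1  0xb7  0x6e  0xbb  0x0b  0xc1  0x3e  0x0b ]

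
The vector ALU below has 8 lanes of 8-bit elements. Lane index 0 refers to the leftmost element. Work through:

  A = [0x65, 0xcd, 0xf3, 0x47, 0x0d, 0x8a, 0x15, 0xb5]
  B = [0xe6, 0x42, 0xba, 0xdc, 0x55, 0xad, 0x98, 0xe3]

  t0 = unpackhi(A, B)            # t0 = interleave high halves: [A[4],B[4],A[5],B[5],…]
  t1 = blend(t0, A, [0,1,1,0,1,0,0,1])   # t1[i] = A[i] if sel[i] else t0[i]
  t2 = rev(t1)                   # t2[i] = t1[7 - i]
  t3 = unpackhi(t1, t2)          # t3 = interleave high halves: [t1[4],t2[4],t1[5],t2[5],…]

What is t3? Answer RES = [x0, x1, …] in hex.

t0 = [0x0d, 0x55, 0x8a, 0xad, 0x15, 0x98, 0xb5, 0xe3]
t1 = [0x0d, 0xcd, 0xf3, 0xad, 0x0d, 0x98, 0xb5, 0xb5]
t2 = [0xb5, 0xb5, 0x98, 0x0d, 0xad, 0xf3, 0xcd, 0x0d]
t3 = [0x0d, 0xad, 0x98, 0xf3, 0xb5, 0xcd, 0xb5, 0x0d]

RES = [ 0x0d  0xad  0x98  0xf3  0xb5  0xcd  0xb5  0x0d ]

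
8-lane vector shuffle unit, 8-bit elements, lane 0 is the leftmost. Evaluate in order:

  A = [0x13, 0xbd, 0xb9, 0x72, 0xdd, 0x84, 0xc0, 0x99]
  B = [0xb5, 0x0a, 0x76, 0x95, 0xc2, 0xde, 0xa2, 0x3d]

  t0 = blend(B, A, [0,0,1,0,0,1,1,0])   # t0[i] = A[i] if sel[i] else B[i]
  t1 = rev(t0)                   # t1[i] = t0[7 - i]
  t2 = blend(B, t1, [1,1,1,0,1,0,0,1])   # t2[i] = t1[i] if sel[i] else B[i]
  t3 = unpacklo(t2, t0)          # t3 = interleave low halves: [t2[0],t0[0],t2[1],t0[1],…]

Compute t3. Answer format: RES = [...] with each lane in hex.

RES = [ 0x3d  0xb5  0xc0  0x0a  0x84  0xb9  0x95  0x95 ]

→ t0 |b5|0a|b9|95|c2|84|c0|3d|
→ t1 |3d|c0|84|c2|95|b9|0a|b5|
→ t2 |3d|c0|84|95|95|de|a2|b5|
→ t3 |3d|b5|c0|0a|84|b9|95|95|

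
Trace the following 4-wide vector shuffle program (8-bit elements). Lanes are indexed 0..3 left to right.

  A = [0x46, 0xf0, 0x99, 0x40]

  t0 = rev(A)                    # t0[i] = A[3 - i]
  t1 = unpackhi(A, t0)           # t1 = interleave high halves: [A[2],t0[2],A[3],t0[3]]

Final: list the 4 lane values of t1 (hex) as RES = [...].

→ t0 |40|99|f0|46|
→ t1 |99|f0|40|46|

RES = [0x99, 0xf0, 0x40, 0x46]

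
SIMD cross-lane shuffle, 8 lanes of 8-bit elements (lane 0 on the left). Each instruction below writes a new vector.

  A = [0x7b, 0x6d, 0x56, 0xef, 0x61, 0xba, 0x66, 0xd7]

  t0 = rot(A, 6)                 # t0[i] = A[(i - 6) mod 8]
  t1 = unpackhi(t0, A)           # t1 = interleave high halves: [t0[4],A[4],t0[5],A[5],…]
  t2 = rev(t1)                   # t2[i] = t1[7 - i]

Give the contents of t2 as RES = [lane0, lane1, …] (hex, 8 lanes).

RES = [0xd7, 0x6d, 0x66, 0x7b, 0xba, 0xd7, 0x61, 0x66]

→ t0 |56|ef|61|ba|66|d7|7b|6d|
→ t1 |66|61|d7|ba|7b|66|6d|d7|
→ t2 |d7|6d|66|7b|ba|d7|61|66|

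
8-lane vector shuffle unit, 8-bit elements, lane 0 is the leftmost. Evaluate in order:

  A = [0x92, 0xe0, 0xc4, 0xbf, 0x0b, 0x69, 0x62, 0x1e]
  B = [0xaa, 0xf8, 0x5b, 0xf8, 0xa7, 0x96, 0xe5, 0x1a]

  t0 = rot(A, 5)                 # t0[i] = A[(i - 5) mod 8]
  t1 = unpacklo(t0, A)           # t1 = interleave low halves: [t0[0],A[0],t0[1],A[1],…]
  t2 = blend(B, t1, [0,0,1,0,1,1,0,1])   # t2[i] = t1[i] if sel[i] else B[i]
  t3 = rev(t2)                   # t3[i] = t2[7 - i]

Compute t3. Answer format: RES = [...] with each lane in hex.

  t0: bf 0b 69 62 1e 92 e0 c4
  t1: bf 92 0b e0 69 c4 62 bf
  t2: aa f8 0b f8 69 c4 e5 bf
  t3: bf e5 c4 69 f8 0b f8 aa

RES = [0xbf, 0xe5, 0xc4, 0x69, 0xf8, 0x0b, 0xf8, 0xaa]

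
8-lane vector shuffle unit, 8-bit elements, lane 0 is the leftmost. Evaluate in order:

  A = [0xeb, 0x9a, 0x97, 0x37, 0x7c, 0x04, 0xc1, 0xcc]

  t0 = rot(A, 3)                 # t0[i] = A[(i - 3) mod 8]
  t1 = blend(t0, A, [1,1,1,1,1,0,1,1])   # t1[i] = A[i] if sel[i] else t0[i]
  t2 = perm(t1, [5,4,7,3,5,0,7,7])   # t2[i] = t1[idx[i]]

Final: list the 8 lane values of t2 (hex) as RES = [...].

RES = [ 0x97  0x7c  0xcc  0x37  0x97  0xeb  0xcc  0xcc ]

  t0: 04 c1 cc eb 9a 97 37 7c
  t1: eb 9a 97 37 7c 97 c1 cc
  t2: 97 7c cc 37 97 eb cc cc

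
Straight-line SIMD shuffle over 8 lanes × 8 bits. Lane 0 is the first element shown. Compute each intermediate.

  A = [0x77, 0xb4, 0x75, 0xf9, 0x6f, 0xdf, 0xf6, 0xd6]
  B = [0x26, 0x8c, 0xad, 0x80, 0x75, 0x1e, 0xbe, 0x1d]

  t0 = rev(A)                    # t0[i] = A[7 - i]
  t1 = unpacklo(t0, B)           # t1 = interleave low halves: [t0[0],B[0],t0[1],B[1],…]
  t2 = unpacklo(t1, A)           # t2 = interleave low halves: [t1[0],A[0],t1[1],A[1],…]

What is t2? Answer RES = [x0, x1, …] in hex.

RES = [0xd6, 0x77, 0x26, 0xb4, 0xf6, 0x75, 0x8c, 0xf9]

→ t0 |d6|f6|df|6f|f9|75|b4|77|
→ t1 |d6|26|f6|8c|df|ad|6f|80|
→ t2 |d6|77|26|b4|f6|75|8c|f9|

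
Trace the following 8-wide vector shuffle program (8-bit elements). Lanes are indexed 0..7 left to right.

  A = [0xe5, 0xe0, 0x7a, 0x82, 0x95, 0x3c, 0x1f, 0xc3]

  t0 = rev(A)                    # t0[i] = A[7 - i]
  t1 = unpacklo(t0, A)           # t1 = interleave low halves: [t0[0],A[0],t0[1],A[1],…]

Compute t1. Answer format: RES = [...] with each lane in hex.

RES = [ 0xc3  0xe5  0x1f  0xe0  0x3c  0x7a  0x95  0x82 ]

  t0: c3 1f 3c 95 82 7a e0 e5
  t1: c3 e5 1f e0 3c 7a 95 82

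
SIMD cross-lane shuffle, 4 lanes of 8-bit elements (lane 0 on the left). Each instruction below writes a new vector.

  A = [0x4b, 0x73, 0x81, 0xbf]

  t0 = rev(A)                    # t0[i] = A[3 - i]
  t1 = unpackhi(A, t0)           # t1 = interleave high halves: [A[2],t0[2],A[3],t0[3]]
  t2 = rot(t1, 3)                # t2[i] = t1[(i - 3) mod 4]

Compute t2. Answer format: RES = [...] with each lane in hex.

  t0: bf 81 73 4b
  t1: 81 73 bf 4b
  t2: 73 bf 4b 81

RES = [0x73, 0xbf, 0x4b, 0x81]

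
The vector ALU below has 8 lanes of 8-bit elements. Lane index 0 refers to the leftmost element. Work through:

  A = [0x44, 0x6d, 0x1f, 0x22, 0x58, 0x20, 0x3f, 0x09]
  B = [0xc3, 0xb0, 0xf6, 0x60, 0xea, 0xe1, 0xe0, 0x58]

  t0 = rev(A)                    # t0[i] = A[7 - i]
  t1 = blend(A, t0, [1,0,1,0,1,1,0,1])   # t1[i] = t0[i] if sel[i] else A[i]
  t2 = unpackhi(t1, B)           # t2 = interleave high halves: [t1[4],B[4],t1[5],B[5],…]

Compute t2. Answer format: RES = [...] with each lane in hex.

  t0: 09 3f 20 58 22 1f 6d 44
  t1: 09 6d 20 22 22 1f 3f 44
  t2: 22 ea 1f e1 3f e0 44 58

RES = [0x22, 0xea, 0x1f, 0xe1, 0x3f, 0xe0, 0x44, 0x58]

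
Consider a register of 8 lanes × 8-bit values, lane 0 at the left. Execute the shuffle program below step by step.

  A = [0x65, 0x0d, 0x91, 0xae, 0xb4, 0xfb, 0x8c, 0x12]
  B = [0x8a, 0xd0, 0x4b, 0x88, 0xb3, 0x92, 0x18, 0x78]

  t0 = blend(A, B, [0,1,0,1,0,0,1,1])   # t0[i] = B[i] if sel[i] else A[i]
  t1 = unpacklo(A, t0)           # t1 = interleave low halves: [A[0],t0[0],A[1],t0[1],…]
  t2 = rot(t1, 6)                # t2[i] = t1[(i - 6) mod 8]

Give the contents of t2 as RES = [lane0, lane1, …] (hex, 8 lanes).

RES = [ 0x0d  0xd0  0x91  0x91  0xae  0x88  0x65  0x65 ]

t0 = [0x65, 0xd0, 0x91, 0x88, 0xb4, 0xfb, 0x18, 0x78]
t1 = [0x65, 0x65, 0x0d, 0xd0, 0x91, 0x91, 0xae, 0x88]
t2 = [0x0d, 0xd0, 0x91, 0x91, 0xae, 0x88, 0x65, 0x65]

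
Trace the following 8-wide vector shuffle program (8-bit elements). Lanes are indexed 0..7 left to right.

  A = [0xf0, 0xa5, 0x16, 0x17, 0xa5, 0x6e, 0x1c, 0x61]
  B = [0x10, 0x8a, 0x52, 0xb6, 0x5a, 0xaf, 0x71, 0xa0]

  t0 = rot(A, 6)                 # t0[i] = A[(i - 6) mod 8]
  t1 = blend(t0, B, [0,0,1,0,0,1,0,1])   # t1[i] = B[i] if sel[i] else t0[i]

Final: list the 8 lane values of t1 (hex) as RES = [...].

  t0: 16 17 a5 6e 1c 61 f0 a5
  t1: 16 17 52 6e 1c af f0 a0

RES = [ 0x16  0x17  0x52  0x6e  0x1c  0xaf  0xf0  0xa0 ]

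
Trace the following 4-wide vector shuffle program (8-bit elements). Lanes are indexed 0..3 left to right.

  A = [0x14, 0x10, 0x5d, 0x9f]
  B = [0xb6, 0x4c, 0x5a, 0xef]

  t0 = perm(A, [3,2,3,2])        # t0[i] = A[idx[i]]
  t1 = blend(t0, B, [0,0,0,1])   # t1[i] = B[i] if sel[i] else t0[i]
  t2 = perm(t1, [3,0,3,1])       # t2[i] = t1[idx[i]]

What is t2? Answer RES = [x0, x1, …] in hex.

RES = [ 0xef  0x9f  0xef  0x5d ]

→ t0 |9f|5d|9f|5d|
→ t1 |9f|5d|9f|ef|
→ t2 |ef|9f|ef|5d|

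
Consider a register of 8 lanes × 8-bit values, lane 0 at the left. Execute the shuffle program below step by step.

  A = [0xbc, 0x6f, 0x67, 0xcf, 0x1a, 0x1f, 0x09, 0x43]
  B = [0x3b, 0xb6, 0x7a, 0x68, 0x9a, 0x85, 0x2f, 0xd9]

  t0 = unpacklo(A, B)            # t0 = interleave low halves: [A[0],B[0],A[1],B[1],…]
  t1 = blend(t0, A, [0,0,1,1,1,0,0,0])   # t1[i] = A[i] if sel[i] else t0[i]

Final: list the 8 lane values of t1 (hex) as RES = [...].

RES = [0xbc, 0x3b, 0x67, 0xcf, 0x1a, 0x7a, 0xcf, 0x68]

t0 = [0xbc, 0x3b, 0x6f, 0xb6, 0x67, 0x7a, 0xcf, 0x68]
t1 = [0xbc, 0x3b, 0x67, 0xcf, 0x1a, 0x7a, 0xcf, 0x68]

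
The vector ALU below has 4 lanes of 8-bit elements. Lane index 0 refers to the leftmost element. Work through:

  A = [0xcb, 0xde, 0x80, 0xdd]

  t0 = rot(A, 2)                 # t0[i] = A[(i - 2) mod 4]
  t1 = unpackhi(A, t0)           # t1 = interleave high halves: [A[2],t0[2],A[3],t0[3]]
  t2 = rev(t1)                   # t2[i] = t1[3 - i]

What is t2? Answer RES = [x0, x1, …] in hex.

RES = [ 0xde  0xdd  0xcb  0x80 ]

  t0: 80 dd cb de
  t1: 80 cb dd de
  t2: de dd cb 80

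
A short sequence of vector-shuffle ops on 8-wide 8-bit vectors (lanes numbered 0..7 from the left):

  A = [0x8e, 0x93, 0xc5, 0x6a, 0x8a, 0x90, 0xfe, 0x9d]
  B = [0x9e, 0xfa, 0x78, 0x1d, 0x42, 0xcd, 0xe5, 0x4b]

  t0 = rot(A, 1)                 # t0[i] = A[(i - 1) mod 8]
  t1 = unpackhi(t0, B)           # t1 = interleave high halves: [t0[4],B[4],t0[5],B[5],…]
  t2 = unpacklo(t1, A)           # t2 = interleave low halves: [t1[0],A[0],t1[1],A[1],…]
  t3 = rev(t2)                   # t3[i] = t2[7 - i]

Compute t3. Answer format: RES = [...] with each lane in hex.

RES = [0x6a, 0xcd, 0xc5, 0x8a, 0x93, 0x42, 0x8e, 0x6a]

→ t0 |9d|8e|93|c5|6a|8a|90|fe|
→ t1 |6a|42|8a|cd|90|e5|fe|4b|
→ t2 |6a|8e|42|93|8a|c5|cd|6a|
→ t3 |6a|cd|c5|8a|93|42|8e|6a|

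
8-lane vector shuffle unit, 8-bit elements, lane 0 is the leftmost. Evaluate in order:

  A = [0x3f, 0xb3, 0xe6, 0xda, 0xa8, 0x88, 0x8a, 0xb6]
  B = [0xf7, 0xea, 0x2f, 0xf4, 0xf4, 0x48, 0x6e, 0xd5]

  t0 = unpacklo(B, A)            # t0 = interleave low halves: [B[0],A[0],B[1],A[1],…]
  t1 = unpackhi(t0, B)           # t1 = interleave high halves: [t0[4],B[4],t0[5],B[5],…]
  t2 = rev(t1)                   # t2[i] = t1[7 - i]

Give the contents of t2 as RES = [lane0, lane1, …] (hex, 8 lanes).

→ t0 |f7|3f|ea|b3|2f|e6|f4|da|
→ t1 |2f|f4|e6|48|f4|6e|da|d5|
→ t2 |d5|da|6e|f4|48|e6|f4|2f|

RES = [ 0xd5  0xda  0x6e  0xf4  0x48  0xe6  0xf4  0x2f ]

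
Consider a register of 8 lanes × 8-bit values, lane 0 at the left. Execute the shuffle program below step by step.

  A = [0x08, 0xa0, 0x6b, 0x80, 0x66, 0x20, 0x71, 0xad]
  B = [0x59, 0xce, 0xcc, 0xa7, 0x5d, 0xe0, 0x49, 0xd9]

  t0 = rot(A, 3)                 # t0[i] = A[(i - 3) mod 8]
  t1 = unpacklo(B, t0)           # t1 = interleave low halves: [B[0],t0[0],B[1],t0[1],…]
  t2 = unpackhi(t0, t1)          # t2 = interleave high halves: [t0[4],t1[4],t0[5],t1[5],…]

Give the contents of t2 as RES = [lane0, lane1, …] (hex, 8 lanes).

RES = [0xa0, 0xcc, 0x6b, 0xad, 0x80, 0xa7, 0x66, 0x08]

  t0: 20 71 ad 08 a0 6b 80 66
  t1: 59 20 ce 71 cc ad a7 08
  t2: a0 cc 6b ad 80 a7 66 08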